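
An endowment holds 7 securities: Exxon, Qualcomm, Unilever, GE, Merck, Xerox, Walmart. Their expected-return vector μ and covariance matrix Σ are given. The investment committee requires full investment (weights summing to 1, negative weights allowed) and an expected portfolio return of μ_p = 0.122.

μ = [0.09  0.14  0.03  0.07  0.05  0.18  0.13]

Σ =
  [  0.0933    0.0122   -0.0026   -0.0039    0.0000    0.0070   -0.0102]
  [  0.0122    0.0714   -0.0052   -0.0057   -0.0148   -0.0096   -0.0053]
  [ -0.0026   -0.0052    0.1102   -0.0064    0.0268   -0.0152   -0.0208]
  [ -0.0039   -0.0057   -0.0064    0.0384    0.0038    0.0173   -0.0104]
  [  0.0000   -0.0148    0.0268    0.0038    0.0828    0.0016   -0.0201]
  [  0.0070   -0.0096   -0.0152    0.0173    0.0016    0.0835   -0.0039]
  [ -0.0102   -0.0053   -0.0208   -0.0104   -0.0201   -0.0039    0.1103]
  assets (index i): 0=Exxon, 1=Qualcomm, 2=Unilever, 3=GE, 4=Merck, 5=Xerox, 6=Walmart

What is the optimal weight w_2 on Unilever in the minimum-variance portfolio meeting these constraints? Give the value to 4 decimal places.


0.0658

g=Σ⁻¹μ = [0.7627  2.7422  0.9434  1.8805  1.1504  2.2617  2.0257]
h=Σ⁻¹𝟙 = [11.0331  21.5228  13.7740  32.0355  14.5972  10.0386  19.7537]
a=μᵀg=1.340463  b=𝟙ᵀg=11.766653  c=𝟙ᵀh=122.754800  D=ac−b²=26.094107
λ₁=(c·0.122−b)/D = (122.754800·0.122−11.766653)/26.094107 = 0.122995
λ₂=(a−b·0.122)/D = (1.340463−11.766653·0.122)/26.094107 = -0.003643
w* = 0.122995·g + -0.003643·h:
  w_0 = 0.122995·0.7627 + -0.003643·11.0331 = 0.0536  (Exxon)
  w_1 = 0.122995·2.7422 + -0.003643·21.5228 = 0.2589  (Qualcomm)
  w_2 = 0.122995·0.9434 + -0.003643·13.7740 = 0.0658  (Unilever)
  w_3 = 0.122995·1.8805 + -0.003643·32.0355 = 0.1146  (GE)
  w_4 = 0.122995·1.1504 + -0.003643·14.5972 = 0.0883  (Merck)
  w_5 = 0.122995·2.2617 + -0.003643·10.0386 = 0.2416  (Xerox)
  w_6 = 0.122995·2.0257 + -0.003643·19.7537 = 0.1772  (Walmart)
Σw_i=1.0000  μᵀw=0.1220
σ²=wᵀΣw=λ₁·μ_p+λ₂ = 0.122995·0.122 + -0.003643 = 0.011362 ≈ 0.0114


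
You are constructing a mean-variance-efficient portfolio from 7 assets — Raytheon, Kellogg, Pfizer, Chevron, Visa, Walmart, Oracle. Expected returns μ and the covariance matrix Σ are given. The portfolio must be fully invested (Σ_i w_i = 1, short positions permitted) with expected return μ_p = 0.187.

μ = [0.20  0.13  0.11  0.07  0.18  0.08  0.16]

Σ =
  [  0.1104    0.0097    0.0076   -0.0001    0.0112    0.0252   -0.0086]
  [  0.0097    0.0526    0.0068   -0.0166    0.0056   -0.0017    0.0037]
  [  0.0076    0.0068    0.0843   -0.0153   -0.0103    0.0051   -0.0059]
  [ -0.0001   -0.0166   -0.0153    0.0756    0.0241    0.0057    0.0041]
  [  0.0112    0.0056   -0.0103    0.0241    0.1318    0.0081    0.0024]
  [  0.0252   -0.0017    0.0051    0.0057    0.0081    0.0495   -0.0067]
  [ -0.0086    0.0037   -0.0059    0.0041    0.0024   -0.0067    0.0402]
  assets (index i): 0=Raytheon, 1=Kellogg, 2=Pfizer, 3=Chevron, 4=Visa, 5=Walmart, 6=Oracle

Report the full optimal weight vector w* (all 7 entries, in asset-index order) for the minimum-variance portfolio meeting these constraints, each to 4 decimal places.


0.3138  0.0709  0.1016  -0.0855  0.1818  -0.1290  0.5464

u=Σ⁻¹μ = [1.5388  1.9464  1.5571  1.0553  0.9365  1.0561  4.3712]
v=Σ⁻¹𝟙 = [3.8860  20.1561  14.0278  16.7193  2.7918  18.7656  27.1663]
a=μᵀu=1.758376  b=𝟙ᵀu=12.461275  c=𝟙ᵀv=103.512825  D=ac−b²=26.731131
λ₁=(c·0.187−b)/D = (103.512825·0.187−12.461275)/26.731131 = 0.257962
λ₂=(a−b·0.187)/D = (1.758376−12.461275·0.187)/26.731131 = -0.021394
w* = 0.257962·u + -0.021394·v:
  w_0 = 0.257962·1.5388 + -0.021394·3.8860 = 0.3138  (Raytheon)
  w_1 = 0.257962·1.9464 + -0.021394·20.1561 = 0.0709  (Kellogg)
  w_2 = 0.257962·1.5571 + -0.021394·14.0278 = 0.1016  (Pfizer)
  w_3 = 0.257962·1.0553 + -0.021394·16.7193 = -0.0855  (Chevron)
  w_4 = 0.257962·0.9365 + -0.021394·2.7918 = 0.1818  (Visa)
  w_5 = 0.257962·1.0561 + -0.021394·18.7656 = -0.1290  (Walmart)
  w_6 = 0.257962·4.3712 + -0.021394·27.1663 = 0.5464  (Oracle)
Σw_i=1.0000  μᵀw=0.1870
σ²=wᵀΣw=λ₁·μ_p+λ₂ = 0.257962·0.187 + -0.021394 = 0.026845 ≈ 0.0268


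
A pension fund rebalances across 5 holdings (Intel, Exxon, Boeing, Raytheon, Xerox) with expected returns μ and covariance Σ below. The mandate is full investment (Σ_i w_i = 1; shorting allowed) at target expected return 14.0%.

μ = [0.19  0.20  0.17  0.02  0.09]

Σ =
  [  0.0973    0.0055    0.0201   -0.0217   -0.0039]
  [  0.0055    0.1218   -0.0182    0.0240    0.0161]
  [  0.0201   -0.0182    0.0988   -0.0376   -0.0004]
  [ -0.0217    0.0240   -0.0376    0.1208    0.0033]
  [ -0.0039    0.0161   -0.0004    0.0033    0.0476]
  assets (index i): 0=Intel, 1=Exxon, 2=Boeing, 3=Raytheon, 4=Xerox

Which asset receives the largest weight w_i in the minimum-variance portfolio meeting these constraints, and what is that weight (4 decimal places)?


u=Σ⁻¹μ = [1.6887  1.5158  1.9406  0.7313  1.4820]
v=Σ⁻¹𝟙 = [10.8613  4.6245  13.8199  13.0781  19.5436]
a=μᵀu=1.101915  b=𝟙ᵀu=7.358404  c=𝟙ᵀv=61.927367  D=ac−b²=14.092552
λ₁=(c·0.140−b)/D = (61.927367·0.140−7.358404)/14.092552 = 0.093058
λ₂=(a−b·0.140)/D = (1.101915−7.358404·0.140)/14.092552 = 0.005090
w* = 0.093058·u + 0.005090·v:
  w_0 = 0.093058·1.6887 + 0.005090·10.8613 = 0.2124  (Intel)
  w_1 = 0.093058·1.5158 + 0.005090·4.6245 = 0.1646  (Exxon)
  w_2 = 0.093058·1.9406 + 0.005090·13.8199 = 0.2509  (Boeing)
  w_3 = 0.093058·0.7313 + 0.005090·13.0781 = 0.1346  (Raytheon)
  w_4 = 0.093058·1.4820 + 0.005090·19.5436 = 0.2374  (Xerox)
Σw_i=1.0000  μᵀw=0.1400
σ²=wᵀΣw=λ₁·μ_p+λ₂ = 0.093058·0.140 + 0.005090 = 0.018119 ≈ 0.0181

Boeing (0.2509)


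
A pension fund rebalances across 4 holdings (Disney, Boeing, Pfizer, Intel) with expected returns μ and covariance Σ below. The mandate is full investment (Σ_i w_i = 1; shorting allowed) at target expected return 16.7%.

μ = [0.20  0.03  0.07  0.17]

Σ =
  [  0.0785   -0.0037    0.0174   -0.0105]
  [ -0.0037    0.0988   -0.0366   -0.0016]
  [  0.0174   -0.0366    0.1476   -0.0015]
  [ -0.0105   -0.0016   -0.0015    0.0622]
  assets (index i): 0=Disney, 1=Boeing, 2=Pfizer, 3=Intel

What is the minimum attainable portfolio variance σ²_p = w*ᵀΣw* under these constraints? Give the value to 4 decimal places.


x=Σ⁻¹μ = [2.9427  0.5791  0.3040  3.2521]
y=Σ⁻¹𝟙 = [13.9924  14.2310  8.8477  19.0187]
a=μᵀx=1.180047  b=𝟙ᵀx=7.077916  c=𝟙ᵀy=56.089752  D=ac−b²=16.091646
λ₁=(c·0.167−b)/D = (56.089752·0.167−7.077916)/16.091646 = 0.142252
λ₂=(a−b·0.167)/D = (1.180047−7.077916·0.167)/16.091646 = -0.000122
w* = 0.142252·x + -0.000122·y:
  w_0 = 0.142252·2.9427 + -0.000122·13.9924 = 0.4169  (Disney)
  w_1 = 0.142252·0.5791 + -0.000122·14.2310 = 0.0806  (Boeing)
  w_2 = 0.142252·0.3040 + -0.000122·8.8477 = 0.0422  (Pfizer)
  w_3 = 0.142252·3.2521 + -0.000122·19.0187 = 0.4603  (Intel)
Σw_i=1.0000  μᵀw=0.1670
σ²=wᵀΣw=λ₁·μ_p+λ₂ = 0.142252·0.167 + -0.000122 = 0.023634 ≈ 0.0236

0.0236


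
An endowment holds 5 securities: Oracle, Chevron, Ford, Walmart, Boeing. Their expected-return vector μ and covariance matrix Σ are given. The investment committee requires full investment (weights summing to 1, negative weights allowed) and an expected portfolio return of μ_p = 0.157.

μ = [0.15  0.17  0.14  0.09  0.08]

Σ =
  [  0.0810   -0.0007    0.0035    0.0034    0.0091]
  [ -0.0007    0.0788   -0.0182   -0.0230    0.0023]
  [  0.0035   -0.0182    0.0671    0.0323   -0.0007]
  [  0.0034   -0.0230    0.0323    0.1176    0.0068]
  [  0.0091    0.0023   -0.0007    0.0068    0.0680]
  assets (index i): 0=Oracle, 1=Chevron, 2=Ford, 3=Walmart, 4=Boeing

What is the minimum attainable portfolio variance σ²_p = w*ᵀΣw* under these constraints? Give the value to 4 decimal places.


x=Σ⁻¹μ = [1.6515  2.8903  2.5334  0.5390  0.8299]
y=Σ⁻¹𝟙 = [10.1484  18.0950  16.2422  6.5799  12.2450]
a=μᵀx=1.208653  b=𝟙ᵀx=8.444097  c=𝟙ᵀy=63.310388  D=ac−b²=5.217530
λ₁=(c·0.157−b)/D = (63.310388·0.157−8.444097)/5.217530 = 0.286656
λ₂=(a−b·0.157)/D = (1.208653−8.444097·0.157)/5.217530 = -0.022438
w* = 0.286656·x + -0.022438·y:
  w_0 = 0.286656·1.6515 + -0.022438·10.1484 = 0.2457  (Oracle)
  w_1 = 0.286656·2.8903 + -0.022438·18.0950 = 0.4225  (Chevron)
  w_2 = 0.286656·2.5334 + -0.022438·16.2422 = 0.3618  (Ford)
  w_3 = 0.286656·0.5390 + -0.022438·6.5799 = 0.0069  (Walmart)
  w_4 = 0.286656·0.8299 + -0.022438·12.2450 = -0.0369  (Boeing)
Σw_i=1.0000  μᵀw=0.1570
σ²=wᵀΣw=λ₁·μ_p+λ₂ = 0.286656·0.157 + -0.022438 = 0.022567 ≈ 0.0226

0.0226


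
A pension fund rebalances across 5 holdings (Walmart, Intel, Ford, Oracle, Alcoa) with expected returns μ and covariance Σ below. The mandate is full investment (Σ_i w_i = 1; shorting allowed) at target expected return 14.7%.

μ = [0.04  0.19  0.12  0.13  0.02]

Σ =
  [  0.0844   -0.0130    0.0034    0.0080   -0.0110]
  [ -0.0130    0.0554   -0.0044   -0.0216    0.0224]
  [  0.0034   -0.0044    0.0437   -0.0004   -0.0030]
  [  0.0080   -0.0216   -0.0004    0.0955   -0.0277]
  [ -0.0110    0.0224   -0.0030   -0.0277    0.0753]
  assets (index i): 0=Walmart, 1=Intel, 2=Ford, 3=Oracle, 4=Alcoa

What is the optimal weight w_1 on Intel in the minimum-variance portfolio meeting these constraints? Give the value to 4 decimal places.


p=Σ⁻¹μ = [0.8582  4.8301  3.1844  2.3829  -0.0424]
q=Σ⁻¹𝟙 = [14.8833  24.6070  25.5071  19.6473  16.3781]
a=μᵀp=1.643110  b=𝟙ᵀp=11.213226  c=𝟙ᵀq=101.022812  D=ac−b²=40.255148
λ₁=(c·0.147−b)/D = (101.022812·0.147−11.213226)/40.255148 = 0.090352
λ₂=(a−b·0.147)/D = (1.643110−11.213226·0.147)/40.255148 = -0.000130
w* = 0.090352·p + -0.000130·q:
  w_0 = 0.090352·0.8582 + -0.000130·14.8833 = 0.0756  (Walmart)
  w_1 = 0.090352·4.8301 + -0.000130·24.6070 = 0.4332  (Intel)
  w_2 = 0.090352·3.1844 + -0.000130·25.5071 = 0.2844  (Ford)
  w_3 = 0.090352·2.3829 + -0.000130·19.6473 = 0.2127  (Oracle)
  w_4 = 0.090352·-0.0424 + -0.000130·16.3781 = -0.0060  (Alcoa)
Σw_i=1.0000  μᵀw=0.1470
σ²=wᵀΣw=λ₁·μ_p+λ₂ = 0.090352·0.147 + -0.000130 = 0.013152 ≈ 0.0132

0.4332


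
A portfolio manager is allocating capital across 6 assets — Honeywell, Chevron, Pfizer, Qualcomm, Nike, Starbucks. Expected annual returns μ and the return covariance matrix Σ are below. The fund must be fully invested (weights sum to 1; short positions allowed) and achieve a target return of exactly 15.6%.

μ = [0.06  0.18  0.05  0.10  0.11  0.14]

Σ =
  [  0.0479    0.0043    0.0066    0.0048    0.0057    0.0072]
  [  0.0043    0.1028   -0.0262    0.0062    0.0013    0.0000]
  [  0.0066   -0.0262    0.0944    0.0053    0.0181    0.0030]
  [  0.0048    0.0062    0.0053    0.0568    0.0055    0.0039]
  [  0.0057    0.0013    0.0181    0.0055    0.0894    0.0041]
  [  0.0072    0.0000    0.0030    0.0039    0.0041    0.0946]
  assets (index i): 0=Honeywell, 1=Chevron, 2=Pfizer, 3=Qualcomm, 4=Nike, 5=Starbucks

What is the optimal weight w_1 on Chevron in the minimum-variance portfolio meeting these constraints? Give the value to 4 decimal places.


x=Σ⁻¹μ = [0.5591  1.8214  0.7129  1.2714  0.8850  1.3240]
y=Σ⁻¹𝟙 = [15.1406  10.8379  10.2463  12.9600  6.8120  8.2640]
a=μᵀx=0.806896  b=𝟙ᵀx=6.573859  c=𝟙ᵀy=64.260812  D=ac−b²=8.636170
λ₁=(c·0.156−b)/D = (64.260812·0.156−6.573859)/8.636170 = 0.399579
λ₂=(a−b·0.156)/D = (0.806896−6.573859·0.156)/8.636170 = -0.025315
w* = 0.399579·x + -0.025315·y:
  w_0 = 0.399579·0.5591 + -0.025315·15.1406 = -0.1599  (Honeywell)
  w_1 = 0.399579·1.8214 + -0.025315·10.8379 = 0.4534  (Chevron)
  w_2 = 0.399579·0.7129 + -0.025315·10.2463 = 0.0255  (Pfizer)
  w_3 = 0.399579·1.2714 + -0.025315·12.9600 = 0.1799  (Qualcomm)
  w_4 = 0.399579·0.8850 + -0.025315·6.8120 = 0.1812  (Nike)
  w_5 = 0.399579·1.3240 + -0.025315·8.2640 = 0.3198  (Starbucks)
Σw_i=1.0000  μᵀw=0.1560
σ²=wᵀΣw=λ₁·μ_p+λ₂ = 0.399579·0.156 + -0.025315 = 0.037019 ≈ 0.0370

0.4534


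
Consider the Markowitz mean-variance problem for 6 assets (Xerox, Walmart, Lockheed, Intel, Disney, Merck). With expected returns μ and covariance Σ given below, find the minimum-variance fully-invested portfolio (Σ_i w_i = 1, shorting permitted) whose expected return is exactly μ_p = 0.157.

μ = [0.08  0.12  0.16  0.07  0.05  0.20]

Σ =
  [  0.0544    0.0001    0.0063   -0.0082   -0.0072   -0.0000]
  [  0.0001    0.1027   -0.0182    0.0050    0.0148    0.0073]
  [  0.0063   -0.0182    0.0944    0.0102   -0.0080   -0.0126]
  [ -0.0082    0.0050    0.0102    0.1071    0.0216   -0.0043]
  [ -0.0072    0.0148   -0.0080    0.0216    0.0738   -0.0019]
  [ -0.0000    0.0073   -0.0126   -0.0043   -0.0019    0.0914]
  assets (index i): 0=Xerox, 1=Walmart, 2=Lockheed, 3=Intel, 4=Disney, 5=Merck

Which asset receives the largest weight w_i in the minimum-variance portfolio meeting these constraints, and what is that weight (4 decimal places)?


g=Σ⁻¹μ = [1.3789  1.2548  2.1825  0.4429  0.7298  2.4248]
h=Σ⁻¹𝟙 = [19.6803  8.8633  13.0544  6.9946  13.3860  12.6400]
a=μᵀg=1.162537  b=𝟙ᵀg=8.413638  c=𝟙ᵀh=74.618553  D=ac−b²=15.957506
λ₁=(c·0.157−b)/D = (74.618553·0.157−8.413638)/15.957506 = 0.206892
λ₂=(a−b·0.157)/D = (1.162537−8.413638·0.157)/15.957506 = -0.009927
w* = 0.206892·g + -0.009927·h:
  w_0 = 0.206892·1.3789 + -0.009927·19.6803 = 0.0899  (Xerox)
  w_1 = 0.206892·1.2548 + -0.009927·8.8633 = 0.1716  (Walmart)
  w_2 = 0.206892·2.1825 + -0.009927·13.0544 = 0.3219  (Lockheed)
  w_3 = 0.206892·0.4429 + -0.009927·6.9946 = 0.0222  (Intel)
  w_4 = 0.206892·0.7298 + -0.009927·13.3860 = 0.0181  (Disney)
  w_5 = 0.206892·2.4248 + -0.009927·12.6400 = 0.3762  (Merck)
Σw_i=1.0000  μᵀw=0.1570
σ²=wᵀΣw=λ₁·μ_p+λ₂ = 0.206892·0.157 + -0.009927 = 0.022555 ≈ 0.0226

Merck (0.3762)


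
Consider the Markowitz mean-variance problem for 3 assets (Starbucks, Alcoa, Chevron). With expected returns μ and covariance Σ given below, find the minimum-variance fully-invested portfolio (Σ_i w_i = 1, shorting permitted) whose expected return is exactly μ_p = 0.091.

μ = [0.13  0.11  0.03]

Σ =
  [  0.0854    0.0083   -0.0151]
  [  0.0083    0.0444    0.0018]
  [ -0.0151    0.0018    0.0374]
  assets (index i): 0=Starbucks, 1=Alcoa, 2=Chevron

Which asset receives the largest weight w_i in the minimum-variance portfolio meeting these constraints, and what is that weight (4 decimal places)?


Alcoa (0.3949)

x=Σ⁻¹μ = [1.5491  2.1342  1.3249]
y=Σ⁻¹𝟙 = [15.6180  18.2990  32.1629]
a=μᵀx=0.475887  b=𝟙ᵀx=5.008124  c=𝟙ᵀy=66.079983  D=ac−b²=6.365289
λ₁=(c·0.091−b)/D = (66.079983·0.091−5.008124)/6.365289 = 0.157912
λ₂=(a−b·0.091)/D = (0.475887−5.008124·0.091)/6.365289 = 0.003165
w* = 0.157912·x + 0.003165·y:
  w_0 = 0.157912·1.5491 + 0.003165·15.6180 = 0.2941  (Starbucks)
  w_1 = 0.157912·2.1342 + 0.003165·18.2990 = 0.3949  (Alcoa)
  w_2 = 0.157912·1.3249 + 0.003165·32.1629 = 0.3110  (Chevron)
Σw_i=1.0000  μᵀw=0.0910
σ²=wᵀΣw=λ₁·μ_p+λ₂ = 0.157912·0.091 + 0.003165 = 0.017535 ≈ 0.0175


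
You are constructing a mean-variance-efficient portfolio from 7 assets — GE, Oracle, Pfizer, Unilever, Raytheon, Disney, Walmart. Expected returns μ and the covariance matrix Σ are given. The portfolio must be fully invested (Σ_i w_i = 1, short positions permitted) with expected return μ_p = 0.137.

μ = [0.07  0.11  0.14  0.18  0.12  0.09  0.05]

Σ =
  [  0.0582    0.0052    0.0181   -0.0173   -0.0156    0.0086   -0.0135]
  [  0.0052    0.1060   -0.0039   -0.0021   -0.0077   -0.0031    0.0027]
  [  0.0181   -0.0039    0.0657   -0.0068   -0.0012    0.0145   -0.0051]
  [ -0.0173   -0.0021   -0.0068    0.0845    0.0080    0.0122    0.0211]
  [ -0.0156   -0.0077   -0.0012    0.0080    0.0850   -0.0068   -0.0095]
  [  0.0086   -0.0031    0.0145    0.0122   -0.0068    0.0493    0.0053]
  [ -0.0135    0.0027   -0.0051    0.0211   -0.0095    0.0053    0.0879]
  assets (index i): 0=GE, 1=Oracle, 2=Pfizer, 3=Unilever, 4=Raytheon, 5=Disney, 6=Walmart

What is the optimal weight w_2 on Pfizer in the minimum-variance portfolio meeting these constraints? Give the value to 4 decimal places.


0.2596

u=Σ⁻¹μ = [1.6624  1.2052  1.8997  2.2642  1.7503  0.6797  0.5020]
v=Σ⁻¹𝟙 = [22.8162  10.2314  9.2295  10.4509  18.5898  12.7232  13.8353]
a=μᵀu=1.218755  b=𝟙ᵀu=9.963502  c=𝟙ᵀv=97.876226  D=ac−b²=20.015805
λ₁=(c·0.137−b)/D = (97.876226·0.137−9.963502)/20.015805 = 0.172141
λ₂=(a−b·0.137)/D = (1.218755−9.963502·0.137)/20.015805 = -0.007306
w* = 0.172141·u + -0.007306·v:
  w_0 = 0.172141·1.6624 + -0.007306·22.8162 = 0.1195  (GE)
  w_1 = 0.172141·1.2052 + -0.007306·10.2314 = 0.1327  (Oracle)
  w_2 = 0.172141·1.8997 + -0.007306·9.2295 = 0.2596  (Pfizer)
  w_3 = 0.172141·2.2642 + -0.007306·10.4509 = 0.3134  (Unilever)
  w_4 = 0.172141·1.7503 + -0.007306·18.5898 = 0.1655  (Raytheon)
  w_5 = 0.172141·0.6797 + -0.007306·12.7232 = 0.0241  (Disney)
  w_6 = 0.172141·0.5020 + -0.007306·13.8353 = -0.0147  (Walmart)
Σw_i=1.0000  μᵀw=0.1370
σ²=wᵀΣw=λ₁·μ_p+λ₂ = 0.172141·0.137 + -0.007306 = 0.016277 ≈ 0.0163


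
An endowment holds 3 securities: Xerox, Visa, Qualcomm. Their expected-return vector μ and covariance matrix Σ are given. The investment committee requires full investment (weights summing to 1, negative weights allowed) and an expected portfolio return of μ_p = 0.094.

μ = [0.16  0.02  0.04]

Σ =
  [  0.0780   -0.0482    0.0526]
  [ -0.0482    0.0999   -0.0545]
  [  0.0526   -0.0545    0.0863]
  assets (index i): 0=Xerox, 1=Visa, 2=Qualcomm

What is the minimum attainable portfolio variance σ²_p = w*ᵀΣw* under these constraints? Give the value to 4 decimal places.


g=Σ⁻¹μ = [3.4337  1.4768  -0.6967]
h=Σ⁻¹𝟙 = [17.9662  29.0260  18.9675]
a=μᵀg=0.551063  b=𝟙ᵀg=4.213812  c=𝟙ᵀh=65.959740  D=ac−b²=18.591730
λ₁=(c·0.094−b)/D = (65.959740·0.094−4.213812)/18.591730 = 0.106843
λ₂=(a−b·0.094)/D = (0.551063−4.213812·0.094)/18.591730 = 0.008335
w* = 0.106843·g + 0.008335·h:
  w_0 = 0.106843·3.4337 + 0.008335·17.9662 = 0.5166  (Xerox)
  w_1 = 0.106843·1.4768 + 0.008335·29.0260 = 0.3997  (Visa)
  w_2 = 0.106843·-0.6967 + 0.008335·18.9675 = 0.0837  (Qualcomm)
Σw_i=1.0000  μᵀw=0.0940
σ²=wᵀΣw=λ₁·μ_p+λ₂ = 0.106843·0.094 + 0.008335 = 0.018378 ≈ 0.0184

0.0184


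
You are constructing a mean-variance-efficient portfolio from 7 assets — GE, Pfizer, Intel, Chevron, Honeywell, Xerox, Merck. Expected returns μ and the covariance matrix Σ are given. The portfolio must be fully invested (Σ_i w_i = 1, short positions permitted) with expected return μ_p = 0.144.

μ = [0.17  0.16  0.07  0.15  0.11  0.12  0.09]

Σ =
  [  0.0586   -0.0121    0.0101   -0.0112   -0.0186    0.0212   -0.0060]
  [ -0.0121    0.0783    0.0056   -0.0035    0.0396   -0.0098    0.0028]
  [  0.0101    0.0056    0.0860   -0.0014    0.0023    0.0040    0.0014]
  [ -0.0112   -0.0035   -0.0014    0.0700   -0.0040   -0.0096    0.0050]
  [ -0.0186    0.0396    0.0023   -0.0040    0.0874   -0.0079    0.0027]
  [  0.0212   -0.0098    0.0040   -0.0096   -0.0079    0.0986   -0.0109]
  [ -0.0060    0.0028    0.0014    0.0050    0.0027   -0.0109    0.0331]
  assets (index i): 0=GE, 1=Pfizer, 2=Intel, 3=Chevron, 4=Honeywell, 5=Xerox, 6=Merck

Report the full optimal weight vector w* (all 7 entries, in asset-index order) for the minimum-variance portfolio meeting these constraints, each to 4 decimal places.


0.3112  0.1730  -0.0209  0.2132  0.0765  0.0752  0.1718

u=Σ⁻¹μ = [4.1801  2.2045  0.0821  2.9472  1.2997  1.2739  3.1551]
v=Σ⁻¹𝟙 = [24.7576  10.9559  6.8665  18.9162  12.4946  12.1886  33.6192]
a=μᵀu=2.090955  b=𝟙ᵀu=15.142585  c=𝟙ᵀv=119.798565  D=ac−b²=21.195591
λ₁=(c·0.144−b)/D = (119.798565·0.144−15.142585)/21.195591 = 0.099474
λ₂=(a−b·0.144)/D = (2.090955−15.142585·0.144)/21.195591 = -0.004226
w* = 0.099474·u + -0.004226·v:
  w_0 = 0.099474·4.1801 + -0.004226·24.7576 = 0.3112  (GE)
  w_1 = 0.099474·2.2045 + -0.004226·10.9559 = 0.1730  (Pfizer)
  w_2 = 0.099474·0.0821 + -0.004226·6.8665 = -0.0209  (Intel)
  w_3 = 0.099474·2.9472 + -0.004226·18.9162 = 0.2132  (Chevron)
  w_4 = 0.099474·1.2997 + -0.004226·12.4946 = 0.0765  (Honeywell)
  w_5 = 0.099474·1.2739 + -0.004226·12.1886 = 0.0752  (Xerox)
  w_6 = 0.099474·3.1551 + -0.004226·33.6192 = 0.1718  (Merck)
Σw_i=1.0000  μᵀw=0.1440
σ²=wᵀΣw=λ₁·μ_p+λ₂ = 0.099474·0.144 + -0.004226 = 0.010098 ≈ 0.0101


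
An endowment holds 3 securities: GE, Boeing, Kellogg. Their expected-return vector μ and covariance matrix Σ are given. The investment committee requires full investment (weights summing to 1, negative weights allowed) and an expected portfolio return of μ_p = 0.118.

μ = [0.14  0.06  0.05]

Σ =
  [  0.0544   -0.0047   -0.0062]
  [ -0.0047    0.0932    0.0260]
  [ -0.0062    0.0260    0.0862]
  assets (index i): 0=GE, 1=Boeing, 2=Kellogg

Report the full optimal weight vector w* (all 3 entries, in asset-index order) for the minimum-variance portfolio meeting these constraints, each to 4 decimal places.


p=Σ⁻¹μ = [2.6937  0.6155  0.5881]
q=Σ⁻¹𝟙 = [20.3319  8.8558  10.3922]
a=μᵀp=0.443463  b=𝟙ᵀp=3.897421  c=𝟙ᵀq=39.579883  D=ac−b²=2.362331
λ₁=(c·0.118−b)/D = (39.579883·0.118−3.897421)/2.362331 = 0.327221
λ₂=(a−b·0.118)/D = (0.443463−3.897421·0.118)/2.362331 = -0.006956
w* = 0.327221·p + -0.006956·q:
  w_0 = 0.327221·2.6937 + -0.006956·20.3319 = 0.7400  (GE)
  w_1 = 0.327221·0.6155 + -0.006956·8.8558 = 0.1398  (Boeing)
  w_2 = 0.327221·0.5881 + -0.006956·10.3922 = 0.1202  (Kellogg)
Σw_i=1.0000  μᵀw=0.1180
σ²=wᵀΣw=λ₁·μ_p+λ₂ = 0.327221·0.118 + -0.006956 = 0.031656 ≈ 0.0317

0.7400  0.1398  0.1202


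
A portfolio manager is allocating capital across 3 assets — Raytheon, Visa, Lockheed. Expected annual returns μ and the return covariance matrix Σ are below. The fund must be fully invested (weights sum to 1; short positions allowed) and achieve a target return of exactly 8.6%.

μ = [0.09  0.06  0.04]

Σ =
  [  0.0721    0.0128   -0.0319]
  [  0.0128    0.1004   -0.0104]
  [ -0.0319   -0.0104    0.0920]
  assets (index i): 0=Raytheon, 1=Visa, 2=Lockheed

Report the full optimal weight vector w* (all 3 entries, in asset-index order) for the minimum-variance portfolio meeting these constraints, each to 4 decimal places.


0.9158  0.0104  0.0737

u=Σ⁻¹μ = [1.6264  0.4996  1.0552]
v=Σ⁻¹𝟙 = [20.6623  9.3029  19.0856]
a=μᵀu=0.218562  b=𝟙ᵀu=3.181211  c=𝟙ᵀv=49.050895  D=ac−b²=0.600553
λ₁=(c·0.086−b)/D = (49.050895·0.086−3.181211)/0.600553 = 1.727017
λ₂=(a−b·0.086)/D = (0.218562−3.181211·0.086)/0.600553 = -0.091619
w* = 1.727017·u + -0.091619·v:
  w_0 = 1.727017·1.6264 + -0.091619·20.6623 = 0.9158  (Raytheon)
  w_1 = 1.727017·0.4996 + -0.091619·9.3029 = 0.0104  (Visa)
  w_2 = 1.727017·1.0552 + -0.091619·19.0856 = 0.0737  (Lockheed)
Σw_i=1.0000  μᵀw=0.0860
σ²=wᵀΣw=λ₁·μ_p+λ₂ = 1.727017·0.086 + -0.091619 = 0.056904 ≈ 0.0569


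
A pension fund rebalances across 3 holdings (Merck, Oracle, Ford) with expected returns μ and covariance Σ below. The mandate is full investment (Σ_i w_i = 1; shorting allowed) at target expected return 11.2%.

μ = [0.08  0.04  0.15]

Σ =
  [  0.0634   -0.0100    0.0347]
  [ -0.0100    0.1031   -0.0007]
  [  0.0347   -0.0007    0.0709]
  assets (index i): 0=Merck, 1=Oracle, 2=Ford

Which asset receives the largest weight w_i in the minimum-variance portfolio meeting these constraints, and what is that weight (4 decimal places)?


g=Σ⁻¹μ = [0.2301  0.4239  2.0072]
h=Σ⁻¹𝟙 = [13.2970  11.0414  7.7055]
a=μᵀg=0.336449  b=𝟙ᵀg=2.661246  c=𝟙ᵀh=32.043919  D=ac−b²=3.698900
λ₁=(c·0.112−b)/D = (32.043919·0.112−2.661246)/3.698900 = 0.250797
λ₂=(a−b·0.112)/D = (0.336449−2.661246·0.112)/3.698900 = 0.010378
w* = 0.250797·g + 0.010378·h:
  w_0 = 0.250797·0.2301 + 0.010378·13.2970 = 0.1957  (Merck)
  w_1 = 0.250797·0.4239 + 0.010378·11.0414 = 0.2209  (Oracle)
  w_2 = 0.250797·2.0072 + 0.010378·7.7055 = 0.5834  (Ford)
Σw_i=1.0000  μᵀw=0.1120
σ²=wᵀΣw=λ₁·μ_p+λ₂ = 0.250797·0.112 + 0.010378 = 0.038468 ≈ 0.0385

Ford (0.5834)


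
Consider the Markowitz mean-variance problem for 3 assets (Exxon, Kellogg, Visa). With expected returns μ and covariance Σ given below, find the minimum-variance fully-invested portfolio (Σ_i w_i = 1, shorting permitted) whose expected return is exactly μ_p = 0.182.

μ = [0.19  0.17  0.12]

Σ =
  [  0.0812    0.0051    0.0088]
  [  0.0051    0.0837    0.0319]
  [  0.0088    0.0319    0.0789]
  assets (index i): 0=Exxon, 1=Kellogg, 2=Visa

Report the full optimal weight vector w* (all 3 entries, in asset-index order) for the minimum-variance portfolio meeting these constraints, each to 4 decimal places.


g=Σ⁻¹μ = [2.1696  1.6685  0.6043]
h=Σ⁻¹𝟙 = [10.9184  8.1756  8.1510]
a=μᵀg=0.768397  b=𝟙ᵀg=4.442475  c=𝟙ᵀh=27.245050  D=ac−b²=1.199428
λ₁=(c·0.182−b)/D = (27.245050·0.182−4.442475)/1.199428 = 0.430308
λ₂=(a−b·0.182)/D = (0.768397−4.442475·0.182)/1.199428 = -0.033461
w* = 0.430308·g + -0.033461·h:
  w_0 = 0.430308·2.1696 + -0.033461·10.9184 = 0.5683  (Exxon)
  w_1 = 0.430308·1.6685 + -0.033461·8.1756 = 0.4444  (Kellogg)
  w_2 = 0.430308·0.6043 + -0.033461·8.1510 = -0.0127  (Visa)
Σw_i=1.0000  μᵀw=0.1820
σ²=wᵀΣw=λ₁·μ_p+λ₂ = 0.430308·0.182 + -0.033461 = 0.044856 ≈ 0.0449

0.5683  0.4444  -0.0127


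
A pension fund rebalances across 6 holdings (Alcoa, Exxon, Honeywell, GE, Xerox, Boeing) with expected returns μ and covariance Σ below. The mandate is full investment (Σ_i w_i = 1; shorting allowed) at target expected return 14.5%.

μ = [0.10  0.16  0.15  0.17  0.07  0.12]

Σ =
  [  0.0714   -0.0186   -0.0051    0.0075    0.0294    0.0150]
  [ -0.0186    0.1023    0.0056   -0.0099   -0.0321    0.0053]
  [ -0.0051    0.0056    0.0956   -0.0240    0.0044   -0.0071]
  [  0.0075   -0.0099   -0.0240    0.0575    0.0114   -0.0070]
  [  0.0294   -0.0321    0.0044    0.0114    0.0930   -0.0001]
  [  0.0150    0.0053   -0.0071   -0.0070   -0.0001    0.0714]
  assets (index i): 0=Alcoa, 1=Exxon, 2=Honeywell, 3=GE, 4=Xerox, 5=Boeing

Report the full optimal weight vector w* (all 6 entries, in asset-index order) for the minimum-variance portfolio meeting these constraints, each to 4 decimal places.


0.0877  0.1623  0.2078  0.3319  0.0514  0.1590

g=Σ⁻¹μ = [1.0550  2.0780  2.7578  4.4827  0.4586  2.0191]
h=Σ⁻¹𝟙 = [9.5754  15.1087  17.3416  26.0550  8.9426  15.1638]
a=μᵀg=1.888095  b=𝟙ᵀg=12.851169  c=𝟙ᵀh=92.187153  D=ac−b²=8.905574
λ₁=(c·0.145−b)/D = (92.187153·0.145−12.851169)/8.905574 = 0.057938
λ₂=(a−b·0.145)/D = (1.888095−12.851169·0.145)/8.905574 = 0.002771
w* = 0.057938·g + 0.002771·h:
  w_0 = 0.057938·1.0550 + 0.002771·9.5754 = 0.0877  (Alcoa)
  w_1 = 0.057938·2.0780 + 0.002771·15.1087 = 0.1623  (Exxon)
  w_2 = 0.057938·2.7578 + 0.002771·17.3416 = 0.2078  (Honeywell)
  w_3 = 0.057938·4.4827 + 0.002771·26.0550 = 0.3319  (GE)
  w_4 = 0.057938·0.4586 + 0.002771·8.9426 = 0.0514  (Xerox)
  w_5 = 0.057938·2.0191 + 0.002771·15.1638 = 0.1590  (Boeing)
Σw_i=1.0000  μᵀw=0.1450
σ²=wᵀΣw=λ₁·μ_p+λ₂ = 0.057938·0.145 + 0.002771 = 0.011172 ≈ 0.0112


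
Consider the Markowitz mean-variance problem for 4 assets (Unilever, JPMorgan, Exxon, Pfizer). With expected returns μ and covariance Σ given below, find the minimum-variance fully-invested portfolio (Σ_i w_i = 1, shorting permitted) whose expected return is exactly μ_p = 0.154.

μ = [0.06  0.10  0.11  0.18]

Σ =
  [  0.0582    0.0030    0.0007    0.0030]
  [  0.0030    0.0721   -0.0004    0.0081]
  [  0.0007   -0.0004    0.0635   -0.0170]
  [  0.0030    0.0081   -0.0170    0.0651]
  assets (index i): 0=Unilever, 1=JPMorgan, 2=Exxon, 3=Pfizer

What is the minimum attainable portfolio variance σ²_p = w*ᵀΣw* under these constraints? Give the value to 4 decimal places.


p=Σ⁻¹μ = [0.7786  0.9999  2.6098  3.2862]
q=Σ⁻¹𝟙 = [15.3931  11.2494  20.6399  18.6418]
a=μᵀp=1.025292  b=𝟙ᵀp=7.674432  c=𝟙ᵀq=65.924148  D=ac−b²=8.694613
λ₁=(c·0.154−b)/D = (65.924148·0.154−7.674432)/8.694613 = 0.284991
λ₂=(a−b·0.154)/D = (1.025292−7.674432·0.154)/8.694613 = -0.018008
w* = 0.284991·p + -0.018008·q:
  w_0 = 0.284991·0.7786 + -0.018008·15.3931 = -0.0553  (Unilever)
  w_1 = 0.284991·0.9999 + -0.018008·11.2494 = 0.0824  (JPMorgan)
  w_2 = 0.284991·2.6098 + -0.018008·20.6399 = 0.3721  (Exxon)
  w_3 = 0.284991·3.2862 + -0.018008·18.6418 = 0.6008  (Pfizer)
Σw_i=1.0000  μᵀw=0.1540
σ²=wᵀΣw=λ₁·μ_p+λ₂ = 0.284991·0.154 + -0.018008 = 0.025881 ≈ 0.0259

0.0259


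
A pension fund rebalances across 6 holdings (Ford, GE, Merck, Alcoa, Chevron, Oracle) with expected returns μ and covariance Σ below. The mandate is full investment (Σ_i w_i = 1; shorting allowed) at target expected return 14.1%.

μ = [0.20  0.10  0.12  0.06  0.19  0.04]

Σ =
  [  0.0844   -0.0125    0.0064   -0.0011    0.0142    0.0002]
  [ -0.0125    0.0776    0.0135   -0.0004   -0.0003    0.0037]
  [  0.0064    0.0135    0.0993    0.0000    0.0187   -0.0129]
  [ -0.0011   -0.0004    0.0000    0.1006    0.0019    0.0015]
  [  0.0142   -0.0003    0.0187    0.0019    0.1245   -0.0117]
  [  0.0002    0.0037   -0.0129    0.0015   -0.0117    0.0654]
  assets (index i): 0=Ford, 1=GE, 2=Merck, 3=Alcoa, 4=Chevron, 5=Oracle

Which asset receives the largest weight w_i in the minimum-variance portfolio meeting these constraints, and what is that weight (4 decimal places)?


p=Σ⁻¹μ = [2.3360  1.5032  0.7358  0.5918  1.2255  0.8702]
q=Σ⁻¹𝟙 = [11.9941  12.5902  8.5279  9.7346  6.8844  17.2320]
a=μᵀp=1.008982  b=𝟙ᵀp=7.262585  c=𝟙ᵀq=66.963253  D=ac−b²=14.819558
λ₁=(c·0.141−b)/D = (66.963253·0.141−7.262585)/14.819558 = 0.147051
λ₂=(a−b·0.141)/D = (1.008982−7.262585·0.141)/14.819558 = -0.001015
w* = 0.147051·p + -0.001015·q:
  w_0 = 0.147051·2.3360 + -0.001015·11.9941 = 0.3313  (Ford)
  w_1 = 0.147051·1.5032 + -0.001015·12.5902 = 0.2083  (GE)
  w_2 = 0.147051·0.7358 + -0.001015·8.5279 = 0.0995  (Merck)
  w_3 = 0.147051·0.5918 + -0.001015·9.7346 = 0.0771  (Alcoa)
  w_4 = 0.147051·1.2255 + -0.001015·6.8844 = 0.1732  (Chevron)
  w_5 = 0.147051·0.8702 + -0.001015·17.2320 = 0.1105  (Oracle)
Σw_i=1.0000  μᵀw=0.1410
σ²=wᵀΣw=λ₁·μ_p+λ₂ = 0.147051·0.141 + -0.001015 = 0.019719 ≈ 0.0197

Ford (0.3313)


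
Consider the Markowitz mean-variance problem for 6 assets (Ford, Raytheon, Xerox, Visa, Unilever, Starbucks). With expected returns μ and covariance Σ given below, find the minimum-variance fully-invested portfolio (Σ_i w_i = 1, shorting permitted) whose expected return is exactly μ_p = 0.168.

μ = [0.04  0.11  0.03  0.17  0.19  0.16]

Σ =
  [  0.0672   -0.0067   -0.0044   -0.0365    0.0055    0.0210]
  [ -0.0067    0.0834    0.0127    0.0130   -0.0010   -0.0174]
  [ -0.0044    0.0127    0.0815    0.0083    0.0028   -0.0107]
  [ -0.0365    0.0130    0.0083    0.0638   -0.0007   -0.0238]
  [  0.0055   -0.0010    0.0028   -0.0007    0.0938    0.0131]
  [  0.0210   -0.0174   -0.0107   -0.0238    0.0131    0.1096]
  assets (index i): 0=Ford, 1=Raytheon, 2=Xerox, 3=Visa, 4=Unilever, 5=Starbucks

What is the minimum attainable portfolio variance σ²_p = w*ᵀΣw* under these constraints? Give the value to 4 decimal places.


p=Σ⁻¹μ = [2.4451  1.2306  0.0474  4.5653  1.6507  1.9854]
q=Σ⁻¹𝟙 = [30.9212  10.2041  10.2099  34.6960  7.1659  12.4940]
a=μᵀp=1.641987  b=𝟙ᵀp=11.924479  c=𝟙ᵀq=105.691124  D=ac−b²=31.350284
λ₁=(c·0.168−b)/D = (105.691124·0.168−11.924479)/31.350284 = 0.186015
λ₂=(a−b·0.168)/D = (1.641987−11.924479·0.168)/31.350284 = -0.011525
w* = 0.186015·p + -0.011525·q:
  w_0 = 0.186015·2.4451 + -0.011525·30.9212 = 0.0985  (Ford)
  w_1 = 0.186015·1.2306 + -0.011525·10.2041 = 0.1113  (Raytheon)
  w_2 = 0.186015·0.0474 + -0.011525·10.2099 = -0.1089  (Xerox)
  w_3 = 0.186015·4.5653 + -0.011525·34.6960 = 0.4493  (Visa)
  w_4 = 0.186015·1.6507 + -0.011525·7.1659 = 0.2245  (Unilever)
  w_5 = 0.186015·1.9854 + -0.011525·12.4940 = 0.2253  (Starbucks)
Σw_i=1.0000  μᵀw=0.1680
σ²=wᵀΣw=λ₁·μ_p+λ₂ = 0.186015·0.168 + -0.011525 = 0.019725 ≈ 0.0197

0.0197


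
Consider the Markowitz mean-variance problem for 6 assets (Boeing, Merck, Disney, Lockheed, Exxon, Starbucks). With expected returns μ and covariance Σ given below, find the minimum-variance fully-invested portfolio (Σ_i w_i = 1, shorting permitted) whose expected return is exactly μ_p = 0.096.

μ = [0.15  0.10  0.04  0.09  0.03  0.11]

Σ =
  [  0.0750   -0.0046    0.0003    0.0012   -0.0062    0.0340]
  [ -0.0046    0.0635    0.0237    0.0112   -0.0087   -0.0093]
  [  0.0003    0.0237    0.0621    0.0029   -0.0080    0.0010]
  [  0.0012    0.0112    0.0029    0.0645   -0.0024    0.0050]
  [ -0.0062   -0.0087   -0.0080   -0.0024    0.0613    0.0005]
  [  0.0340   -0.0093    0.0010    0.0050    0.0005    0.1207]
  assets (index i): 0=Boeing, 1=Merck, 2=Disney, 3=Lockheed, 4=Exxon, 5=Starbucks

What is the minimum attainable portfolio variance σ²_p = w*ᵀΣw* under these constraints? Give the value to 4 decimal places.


0.0146

p=Σ⁻¹μ = [1.9688  1.7091  0.0514  1.0618  0.9758  0.4400]
q=Σ⁻¹𝟙 = [13.5245  13.2552  13.1044  12.8005  21.7348  4.7677]
a=μᵀp=0.641527  b=𝟙ᵀp=6.206910  c=𝟙ᵀq=79.187169  D=ac−b²=12.274952
λ₁=(c·0.096−b)/D = (79.187169·0.096−6.206910)/12.274952 = 0.113651
λ₂=(a−b·0.096)/D = (0.641527−6.206910·0.096)/12.274952 = 0.003720
w* = 0.113651·p + 0.003720·q:
  w_0 = 0.113651·1.9688 + 0.003720·13.5245 = 0.2741  (Boeing)
  w_1 = 0.113651·1.7091 + 0.003720·13.2552 = 0.2435  (Merck)
  w_2 = 0.113651·0.0514 + 0.003720·13.1044 = 0.0546  (Disney)
  w_3 = 0.113651·1.0618 + 0.003720·12.8005 = 0.1683  (Lockheed)
  w_4 = 0.113651·0.9758 + 0.003720·21.7348 = 0.1918  (Exxon)
  w_5 = 0.113651·0.4400 + 0.003720·4.7677 = 0.0677  (Starbucks)
Σw_i=1.0000  μᵀw=0.0960
σ²=wᵀΣw=λ₁·μ_p+λ₂ = 0.113651·0.096 + 0.003720 = 0.014631 ≈ 0.0146


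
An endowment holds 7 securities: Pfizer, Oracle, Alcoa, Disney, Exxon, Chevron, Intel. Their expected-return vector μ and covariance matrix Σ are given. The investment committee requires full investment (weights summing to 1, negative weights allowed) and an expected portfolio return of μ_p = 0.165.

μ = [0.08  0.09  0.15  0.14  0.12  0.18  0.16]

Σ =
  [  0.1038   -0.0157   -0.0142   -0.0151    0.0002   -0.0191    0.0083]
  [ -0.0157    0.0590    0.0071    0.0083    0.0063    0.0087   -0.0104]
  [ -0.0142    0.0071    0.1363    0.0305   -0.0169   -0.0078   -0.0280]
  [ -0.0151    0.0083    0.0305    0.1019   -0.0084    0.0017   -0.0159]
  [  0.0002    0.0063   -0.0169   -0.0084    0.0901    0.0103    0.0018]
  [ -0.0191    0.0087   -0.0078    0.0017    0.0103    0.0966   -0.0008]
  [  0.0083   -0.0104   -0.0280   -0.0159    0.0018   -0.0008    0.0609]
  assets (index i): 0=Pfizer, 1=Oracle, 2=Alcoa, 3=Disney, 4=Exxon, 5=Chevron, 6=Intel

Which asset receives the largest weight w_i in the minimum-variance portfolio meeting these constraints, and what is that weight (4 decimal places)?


Intel (0.4204)

x=Σ⁻¹μ = [1.5817  1.7453  1.9293  1.5945  1.4049  2.0299  3.9982]
y=Σ⁻¹𝟙 = [16.0752  19.7768  12.8730  11.5860  11.3226  11.5959  26.3680]
a=μᵀx=1.969917  b=𝟙ᵀx=14.283749  c=𝟙ᵀy=109.597317  D=ac−b²=11.872172
λ₁=(c·0.165−b)/D = (109.597317·0.165−14.283749)/11.872172 = 0.320060
λ₂=(a−b·0.165)/D = (1.969917−14.283749·0.165)/11.872172 = -0.032589
w* = 0.320060·x + -0.032589·y:
  w_0 = 0.320060·1.5817 + -0.032589·16.0752 = -0.0176  (Pfizer)
  w_1 = 0.320060·1.7453 + -0.032589·19.7768 = -0.0859  (Oracle)
  w_2 = 0.320060·1.9293 + -0.032589·12.8730 = 0.1980  (Alcoa)
  w_3 = 0.320060·1.5945 + -0.032589·11.5860 = 0.1327  (Disney)
  w_4 = 0.320060·1.4049 + -0.032589·11.3226 = 0.0807  (Exxon)
  w_5 = 0.320060·2.0299 + -0.032589·11.5959 = 0.2718  (Chevron)
  w_6 = 0.320060·3.9982 + -0.032589·26.3680 = 0.4204  (Intel)
Σw_i=1.0000  μᵀw=0.1650
σ²=wᵀΣw=λ₁·μ_p+λ₂ = 0.320060·0.165 + -0.032589 = 0.020221 ≈ 0.0202


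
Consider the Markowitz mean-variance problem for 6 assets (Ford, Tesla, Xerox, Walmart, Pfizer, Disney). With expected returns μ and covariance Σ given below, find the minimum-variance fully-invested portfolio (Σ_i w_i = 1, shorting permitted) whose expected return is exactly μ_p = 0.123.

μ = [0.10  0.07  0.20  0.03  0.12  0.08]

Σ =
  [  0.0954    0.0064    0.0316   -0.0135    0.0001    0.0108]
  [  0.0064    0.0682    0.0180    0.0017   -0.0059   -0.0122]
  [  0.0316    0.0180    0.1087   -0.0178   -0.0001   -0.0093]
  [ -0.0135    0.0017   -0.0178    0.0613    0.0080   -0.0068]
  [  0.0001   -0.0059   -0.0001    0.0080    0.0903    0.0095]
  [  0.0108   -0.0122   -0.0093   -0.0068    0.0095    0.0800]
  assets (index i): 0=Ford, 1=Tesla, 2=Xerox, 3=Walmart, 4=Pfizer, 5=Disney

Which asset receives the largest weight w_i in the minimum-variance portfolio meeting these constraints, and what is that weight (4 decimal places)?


Xerox (0.3460)

g=Σ⁻¹μ = [0.3834  0.7886  1.8831  1.0858  1.1552  1.2425]
h=Σ⁻¹𝟙 = [7.6049  14.4763  9.3527  20.9114  8.5353  15.5321]
a=μᵀg=0.740748  b=𝟙ᵀg=6.538518  c=𝟙ᵀh=76.412736  D=ac−b²=13.850353
λ₁=(c·0.123−b)/D = (76.412736·0.123−6.538518)/13.850353 = 0.206511
λ₂=(a−b·0.123)/D = (0.740748−6.538518·0.123)/13.850353 = -0.004584
w* = 0.206511·g + -0.004584·h:
  w_0 = 0.206511·0.3834 + -0.004584·7.6049 = 0.0443  (Ford)
  w_1 = 0.206511·0.7886 + -0.004584·14.4763 = 0.0965  (Tesla)
  w_2 = 0.206511·1.8831 + -0.004584·9.3527 = 0.3460  (Xerox)
  w_3 = 0.206511·1.0858 + -0.004584·20.9114 = 0.1284  (Walmart)
  w_4 = 0.206511·1.1552 + -0.004584·8.5353 = 0.1994  (Pfizer)
  w_5 = 0.206511·1.2425 + -0.004584·15.5321 = 0.1854  (Disney)
Σw_i=1.0000  μᵀw=0.1230
σ²=wᵀΣw=λ₁·μ_p+λ₂ = 0.206511·0.123 + -0.004584 = 0.020817 ≈ 0.0208


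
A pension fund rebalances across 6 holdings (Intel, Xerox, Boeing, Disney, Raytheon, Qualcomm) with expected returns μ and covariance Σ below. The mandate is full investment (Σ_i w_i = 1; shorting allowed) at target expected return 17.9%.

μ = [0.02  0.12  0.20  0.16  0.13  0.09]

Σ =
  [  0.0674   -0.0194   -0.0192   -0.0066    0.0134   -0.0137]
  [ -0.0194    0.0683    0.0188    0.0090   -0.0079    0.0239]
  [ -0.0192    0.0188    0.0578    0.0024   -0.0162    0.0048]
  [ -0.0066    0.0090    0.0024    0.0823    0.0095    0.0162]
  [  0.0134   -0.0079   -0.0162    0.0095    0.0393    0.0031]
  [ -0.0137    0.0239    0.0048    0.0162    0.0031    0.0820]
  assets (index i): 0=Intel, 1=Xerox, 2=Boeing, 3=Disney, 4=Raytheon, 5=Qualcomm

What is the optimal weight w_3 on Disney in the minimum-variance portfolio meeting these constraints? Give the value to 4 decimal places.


u=Σ⁻¹μ = [1.1901  1.0781  4.7715  1.1737  4.7791  0.2903]
v=Σ⁻¹𝟙 = [23.0447  13.1648  27.9883  6.7385  29.5017  8.1233]
a=μᵀu=1.942675  b=𝟙ᵀu=13.282798  c=𝟙ᵀv=108.561257  D=ac−b²=34.466497
λ₁=(c·0.179−b)/D = (108.561257·0.179−13.282798)/34.466497 = 0.178424
λ₂=(a−b·0.179)/D = (1.942675−13.282798·0.179)/34.466497 = -0.012619
w* = 0.178424·u + -0.012619·v:
  w_0 = 0.178424·1.1901 + -0.012619·23.0447 = -0.0785  (Intel)
  w_1 = 0.178424·1.0781 + -0.012619·13.1648 = 0.0262  (Xerox)
  w_2 = 0.178424·4.7715 + -0.012619·27.9883 = 0.4982  (Boeing)
  w_3 = 0.178424·1.1737 + -0.012619·6.7385 = 0.1244  (Disney)
  w_4 = 0.178424·4.7791 + -0.012619·29.5017 = 0.4804  (Raytheon)
  w_5 = 0.178424·0.2903 + -0.012619·8.1233 = -0.0507  (Qualcomm)
Σw_i=1.0000  μᵀw=0.1790
σ²=wᵀΣw=λ₁·μ_p+λ₂ = 0.178424·0.179 + -0.012619 = 0.019319 ≈ 0.0193

0.1244
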